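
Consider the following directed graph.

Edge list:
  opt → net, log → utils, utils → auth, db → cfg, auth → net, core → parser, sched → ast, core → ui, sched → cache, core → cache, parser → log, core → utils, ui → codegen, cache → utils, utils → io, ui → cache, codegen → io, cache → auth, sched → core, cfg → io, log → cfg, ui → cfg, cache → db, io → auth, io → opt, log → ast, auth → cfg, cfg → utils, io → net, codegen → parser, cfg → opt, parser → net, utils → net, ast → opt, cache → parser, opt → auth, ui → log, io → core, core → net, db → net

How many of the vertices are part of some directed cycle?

13

A vertex is on a directed cycle iff it belongs to a strongly connected component of size ≥ 2 (or has a self-loop).
The vertices on cycles are {db, io, ui, ast, cfg, log, opt, auth, core, cache, utils, parser, codegen} — 13 in total.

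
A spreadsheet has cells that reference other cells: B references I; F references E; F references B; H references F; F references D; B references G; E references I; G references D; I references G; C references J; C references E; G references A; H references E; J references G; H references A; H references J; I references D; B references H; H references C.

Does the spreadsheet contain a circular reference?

DFS with white/gray/black marking, starting from B:
B gray
  G gray
    A gray
    A black
    D gray
    D black
  G black
  H gray
    F gray
      E gray
        I gray
          I→G: G black — skip
          I→D: D black — skip
        I black
      E black
      F→B: B is gray → back edge
Back edge found, so a cycle exists: B → H → F → B.

Yes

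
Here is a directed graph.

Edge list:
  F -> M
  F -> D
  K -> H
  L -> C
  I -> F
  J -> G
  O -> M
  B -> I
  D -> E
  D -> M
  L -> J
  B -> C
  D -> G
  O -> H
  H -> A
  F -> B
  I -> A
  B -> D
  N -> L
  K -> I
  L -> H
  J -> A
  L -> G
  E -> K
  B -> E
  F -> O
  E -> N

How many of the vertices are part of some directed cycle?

6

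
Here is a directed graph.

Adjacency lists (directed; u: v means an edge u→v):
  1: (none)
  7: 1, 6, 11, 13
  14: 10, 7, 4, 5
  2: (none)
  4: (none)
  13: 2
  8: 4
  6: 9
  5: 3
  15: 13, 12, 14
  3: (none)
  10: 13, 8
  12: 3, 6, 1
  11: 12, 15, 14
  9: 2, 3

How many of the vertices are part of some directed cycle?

A vertex is on a directed cycle iff it belongs to a strongly connected component of size ≥ 2 (or has a self-loop).
The vertices on cycles are {7, 11, 14, 15} — 4 in total.

4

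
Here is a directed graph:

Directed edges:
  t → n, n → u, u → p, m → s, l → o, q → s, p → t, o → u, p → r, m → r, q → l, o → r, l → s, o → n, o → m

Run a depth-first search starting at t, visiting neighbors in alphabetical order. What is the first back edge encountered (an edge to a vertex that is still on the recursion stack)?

p->t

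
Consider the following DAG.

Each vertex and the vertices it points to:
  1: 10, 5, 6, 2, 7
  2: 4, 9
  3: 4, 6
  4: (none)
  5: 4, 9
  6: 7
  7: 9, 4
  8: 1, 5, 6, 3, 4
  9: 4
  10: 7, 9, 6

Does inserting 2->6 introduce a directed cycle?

Adding 2→6 creates a cycle iff 6 can already reach 2.
Explore from 6: no path reaches 2. The graph stays acyclic.

No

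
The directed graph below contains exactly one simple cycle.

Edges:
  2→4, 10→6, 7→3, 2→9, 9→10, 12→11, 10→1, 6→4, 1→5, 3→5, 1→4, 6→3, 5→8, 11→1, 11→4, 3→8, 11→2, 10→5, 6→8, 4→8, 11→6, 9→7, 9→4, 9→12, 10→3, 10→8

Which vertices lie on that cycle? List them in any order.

2, 9, 11, 12

DFS with gray/black marking from 9:
9 gray
  12 gray
    11 gray
      1 gray
        5 gray
          8 gray
          8 black
        5 black
        4 gray
          4→8: 8 black — skip
        4 black
      1 black
      11→4: 4 black — skip
      6 gray
        6→8: 8 black — skip
        6→4: 4 black — skip
        3 gray
          3→5: 5 black — skip
          3→8: 8 black — skip
        3 black
      6 black
      2 gray
        2→9: 9 is gray → back edge
Back edge closes the cycle 9 → 12 → 11 → 2 → 9; its vertices are {2, 9, 11, 12}.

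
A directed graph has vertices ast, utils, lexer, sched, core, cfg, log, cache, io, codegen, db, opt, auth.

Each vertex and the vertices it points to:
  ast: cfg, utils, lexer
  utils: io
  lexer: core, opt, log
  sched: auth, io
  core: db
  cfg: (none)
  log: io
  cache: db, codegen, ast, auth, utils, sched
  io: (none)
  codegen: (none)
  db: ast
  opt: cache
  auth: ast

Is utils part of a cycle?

No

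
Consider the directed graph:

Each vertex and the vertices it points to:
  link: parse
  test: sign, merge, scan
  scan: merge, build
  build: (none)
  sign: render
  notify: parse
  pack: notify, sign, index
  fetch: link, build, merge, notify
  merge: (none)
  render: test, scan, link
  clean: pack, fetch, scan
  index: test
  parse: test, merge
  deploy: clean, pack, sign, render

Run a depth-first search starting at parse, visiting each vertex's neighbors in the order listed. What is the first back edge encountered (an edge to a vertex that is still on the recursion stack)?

render->test

DFS from parse (visiting each vertex's neighbors in the order listed); mark gray on enter, black on exit:
parse gray
  test gray
    sign gray
      render gray
        render→test: test is gray → back edge
First back edge: render → test.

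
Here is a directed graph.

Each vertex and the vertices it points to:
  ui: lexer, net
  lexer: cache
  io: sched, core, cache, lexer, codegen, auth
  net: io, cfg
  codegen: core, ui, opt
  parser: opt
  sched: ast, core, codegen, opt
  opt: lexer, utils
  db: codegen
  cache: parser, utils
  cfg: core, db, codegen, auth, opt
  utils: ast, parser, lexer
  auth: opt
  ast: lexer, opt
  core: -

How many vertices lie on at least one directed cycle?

A vertex is on a directed cycle iff it belongs to a strongly connected component of size ≥ 2 (or has a self-loop).
The vertices on cycles are {db, io, ui, ast, cfg, net, opt, cache, lexer, sched, utils, parser, codegen} — 13 in total.

13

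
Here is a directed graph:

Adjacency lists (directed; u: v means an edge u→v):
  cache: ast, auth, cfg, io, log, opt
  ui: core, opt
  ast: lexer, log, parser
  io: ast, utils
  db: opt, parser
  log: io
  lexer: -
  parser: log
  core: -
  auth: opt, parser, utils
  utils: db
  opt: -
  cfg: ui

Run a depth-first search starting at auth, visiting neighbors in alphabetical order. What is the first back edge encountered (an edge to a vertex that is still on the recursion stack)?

DFS from auth (visiting neighbors in alphabetical order); mark gray on enter, black on exit:
auth gray
  opt gray
  opt black
  parser gray
    log gray
      io gray
        ast gray
          lexer gray
          lexer black
          ast→log: log is gray → back edge
First back edge: ast → log.

ast→log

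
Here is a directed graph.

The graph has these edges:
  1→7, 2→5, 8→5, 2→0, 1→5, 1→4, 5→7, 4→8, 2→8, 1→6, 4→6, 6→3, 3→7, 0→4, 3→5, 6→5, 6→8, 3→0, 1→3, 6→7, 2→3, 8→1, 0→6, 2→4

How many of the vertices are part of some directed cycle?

6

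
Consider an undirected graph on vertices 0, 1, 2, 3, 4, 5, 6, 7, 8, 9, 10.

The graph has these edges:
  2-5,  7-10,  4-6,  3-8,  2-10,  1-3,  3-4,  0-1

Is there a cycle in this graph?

DFS, tracking each vertex's parent; an edge to a visited non-parent vertex closes a cycle.
Start from 0:
visit 0 (parent –)
  visit 1 (parent 0)
    visit 3 (parent 1)
      visit 8 (parent 3)
        8–3: parent, skip
      visit 4 (parent 3)
        visit 6 (parent 4)
          6–4: parent, skip
        4–3: parent, skip
      3–1: parent, skip
    1–0: parent, skip
visit 2 (parent –)
  visit 10 (parent 2)
    visit 7 (parent 10)
      7–10: parent, skip
    10–2: parent, skip
  visit 5 (parent 2)
    5–2: parent, skip
visit 9 (parent –)
No non-parent visited neighbor found — the graph is a forest.

No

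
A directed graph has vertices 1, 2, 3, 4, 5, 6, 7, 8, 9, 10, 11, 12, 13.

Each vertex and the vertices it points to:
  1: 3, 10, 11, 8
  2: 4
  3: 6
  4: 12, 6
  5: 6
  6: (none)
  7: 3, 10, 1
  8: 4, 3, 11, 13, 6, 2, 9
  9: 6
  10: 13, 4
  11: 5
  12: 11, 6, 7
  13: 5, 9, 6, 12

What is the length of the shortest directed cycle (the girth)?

For each vertex v, BFS finds the shortest path from v back to v.
The shortest such closed walk is 7 → 10 → 4 → 12 → 7, length 4.

4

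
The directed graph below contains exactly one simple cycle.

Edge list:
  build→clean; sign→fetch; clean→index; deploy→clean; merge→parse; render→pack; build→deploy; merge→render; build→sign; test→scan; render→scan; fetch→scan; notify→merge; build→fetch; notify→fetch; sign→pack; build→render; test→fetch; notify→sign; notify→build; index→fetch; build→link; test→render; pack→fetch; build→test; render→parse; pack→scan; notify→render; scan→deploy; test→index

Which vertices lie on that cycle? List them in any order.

DFS with gray/black marking from deploy:
deploy gray
  clean gray
    index gray
      fetch gray
        scan gray
          scan→deploy: deploy is gray → back edge
Back edge closes the cycle deploy → clean → index → fetch → scan → deploy; its vertices are {scan, clean, fetch, index, deploy}.

scan, clean, fetch, index, deploy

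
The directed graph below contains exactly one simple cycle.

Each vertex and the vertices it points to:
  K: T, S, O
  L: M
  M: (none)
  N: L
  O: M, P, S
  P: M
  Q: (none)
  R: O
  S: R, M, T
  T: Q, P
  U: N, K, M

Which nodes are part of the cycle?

O, R, S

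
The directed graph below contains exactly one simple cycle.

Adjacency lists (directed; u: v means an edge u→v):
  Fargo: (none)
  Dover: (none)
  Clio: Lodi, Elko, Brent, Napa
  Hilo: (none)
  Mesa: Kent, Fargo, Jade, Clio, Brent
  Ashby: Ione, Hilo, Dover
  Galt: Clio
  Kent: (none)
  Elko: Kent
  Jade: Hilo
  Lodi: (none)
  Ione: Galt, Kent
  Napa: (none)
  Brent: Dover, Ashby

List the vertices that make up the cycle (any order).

Clio, Galt, Ione, Ashby, Brent

DFS with gray/black marking from Clio:
Clio gray
  Lodi gray
  Lodi black
  Elko gray
    Kent gray
    Kent black
  Elko black
  Brent gray
    Dover gray
    Dover black
    Ashby gray
      Ione gray
        Galt gray
          Galt→Clio: Clio is gray → back edge
Back edge closes the cycle Clio → Brent → Ashby → Ione → Galt → Clio; its vertices are {Clio, Galt, Ione, Ashby, Brent}.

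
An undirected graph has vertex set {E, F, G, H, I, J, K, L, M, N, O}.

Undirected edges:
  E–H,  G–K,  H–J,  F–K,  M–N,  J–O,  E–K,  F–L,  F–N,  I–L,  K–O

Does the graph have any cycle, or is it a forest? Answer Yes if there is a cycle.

Yes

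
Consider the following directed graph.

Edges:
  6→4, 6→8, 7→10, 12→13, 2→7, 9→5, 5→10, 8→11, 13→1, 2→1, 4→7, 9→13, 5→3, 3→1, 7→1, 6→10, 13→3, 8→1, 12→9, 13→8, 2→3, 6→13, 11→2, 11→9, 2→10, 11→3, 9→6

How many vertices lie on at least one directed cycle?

5

A vertex is on a directed cycle iff it belongs to a strongly connected component of size ≥ 2 (or has a self-loop).
The vertices on cycles are {6, 8, 9, 11, 13} — 5 in total.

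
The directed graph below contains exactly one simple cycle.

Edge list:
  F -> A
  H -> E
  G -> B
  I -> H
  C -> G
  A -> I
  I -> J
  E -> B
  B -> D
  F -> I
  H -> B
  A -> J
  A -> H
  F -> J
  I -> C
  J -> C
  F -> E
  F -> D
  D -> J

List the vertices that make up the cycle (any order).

DFS with gray/black marking from J:
J gray
  C gray
    G gray
      B gray
        D gray
          D→J: J is gray → back edge
Back edge closes the cycle J → C → G → B → D → J; its vertices are {B, C, D, G, J}.

B, C, D, G, J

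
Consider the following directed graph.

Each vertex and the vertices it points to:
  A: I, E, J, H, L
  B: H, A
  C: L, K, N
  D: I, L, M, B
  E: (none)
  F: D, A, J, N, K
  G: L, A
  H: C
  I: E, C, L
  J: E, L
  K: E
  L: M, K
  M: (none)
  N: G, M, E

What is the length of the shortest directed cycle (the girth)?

For each vertex v, BFS finds the shortest path from v back to v.
The shortest such closed walk is A → I → C → N → G → A, length 5.

5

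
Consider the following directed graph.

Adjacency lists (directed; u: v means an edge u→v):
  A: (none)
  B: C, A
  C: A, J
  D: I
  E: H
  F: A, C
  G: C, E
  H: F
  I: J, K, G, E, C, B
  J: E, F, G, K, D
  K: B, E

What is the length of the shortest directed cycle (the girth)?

For each vertex v, BFS finds the shortest path from v back to v.
The shortest such closed walk is I → J → D → I, length 3.

3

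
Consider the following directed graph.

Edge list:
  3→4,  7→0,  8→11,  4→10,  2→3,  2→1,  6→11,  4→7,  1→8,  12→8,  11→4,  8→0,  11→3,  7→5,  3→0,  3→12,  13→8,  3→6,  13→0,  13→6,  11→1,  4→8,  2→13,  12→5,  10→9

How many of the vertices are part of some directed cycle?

7

A vertex is on a directed cycle iff it belongs to a strongly connected component of size ≥ 2 (or has a self-loop).
The vertices on cycles are {1, 3, 4, 6, 8, 11, 12} — 7 in total.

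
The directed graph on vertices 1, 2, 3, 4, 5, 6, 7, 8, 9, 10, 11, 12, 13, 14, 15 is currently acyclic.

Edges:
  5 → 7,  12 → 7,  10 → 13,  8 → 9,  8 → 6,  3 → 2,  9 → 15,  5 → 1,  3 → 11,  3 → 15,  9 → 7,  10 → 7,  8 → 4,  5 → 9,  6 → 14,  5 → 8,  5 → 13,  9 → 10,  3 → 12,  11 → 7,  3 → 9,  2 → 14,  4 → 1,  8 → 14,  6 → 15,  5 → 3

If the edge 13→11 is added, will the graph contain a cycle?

Adding 13→11 creates a cycle iff 11 can already reach 13.
Explore from 11: no path reaches 13. The graph stays acyclic.

No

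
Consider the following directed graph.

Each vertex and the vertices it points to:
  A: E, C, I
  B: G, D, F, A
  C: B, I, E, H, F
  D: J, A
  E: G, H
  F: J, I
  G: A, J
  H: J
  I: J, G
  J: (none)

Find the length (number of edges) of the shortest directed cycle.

3

For each vertex v, BFS finds the shortest path from v back to v.
The shortest such closed walk is C → B → A → C, length 3.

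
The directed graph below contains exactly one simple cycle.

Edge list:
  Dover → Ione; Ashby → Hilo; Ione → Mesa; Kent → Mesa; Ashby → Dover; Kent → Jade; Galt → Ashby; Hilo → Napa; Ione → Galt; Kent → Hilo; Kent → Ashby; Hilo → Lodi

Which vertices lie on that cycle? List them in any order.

DFS with gray/black marking from Ashby:
Ashby gray
  Hilo gray
    Lodi gray
    Lodi black
    Napa gray
    Napa black
  Hilo black
  Dover gray
    Ione gray
      Mesa gray
      Mesa black
      Galt gray
        Galt→Ashby: Ashby is gray → back edge
Back edge closes the cycle Ashby → Dover → Ione → Galt → Ashby; its vertices are {Galt, Ione, Ashby, Dover}.

Galt, Ione, Ashby, Dover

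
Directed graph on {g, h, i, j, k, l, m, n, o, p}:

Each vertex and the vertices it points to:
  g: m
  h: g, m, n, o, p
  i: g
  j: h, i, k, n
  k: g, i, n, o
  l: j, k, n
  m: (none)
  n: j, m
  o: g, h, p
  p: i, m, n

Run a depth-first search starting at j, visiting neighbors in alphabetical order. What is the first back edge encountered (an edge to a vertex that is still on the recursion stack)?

DFS from j (visiting neighbors in alphabetical order); mark gray on enter, black on exit:
j gray
  h gray
    g gray
      m gray
      m black
    g black
    h→m: m black — skip
    n gray
      n→j: j is gray → back edge
First back edge: n → j.

n->j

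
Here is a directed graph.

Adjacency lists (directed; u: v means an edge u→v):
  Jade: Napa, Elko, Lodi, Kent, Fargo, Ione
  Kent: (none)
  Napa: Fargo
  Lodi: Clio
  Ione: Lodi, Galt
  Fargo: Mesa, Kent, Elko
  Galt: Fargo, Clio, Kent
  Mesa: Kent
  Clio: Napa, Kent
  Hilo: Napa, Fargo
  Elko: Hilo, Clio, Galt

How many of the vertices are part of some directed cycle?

6

A vertex is on a directed cycle iff it belongs to a strongly connected component of size ≥ 2 (or has a self-loop).
The vertices on cycles are {Clio, Elko, Galt, Hilo, Napa, Fargo} — 6 in total.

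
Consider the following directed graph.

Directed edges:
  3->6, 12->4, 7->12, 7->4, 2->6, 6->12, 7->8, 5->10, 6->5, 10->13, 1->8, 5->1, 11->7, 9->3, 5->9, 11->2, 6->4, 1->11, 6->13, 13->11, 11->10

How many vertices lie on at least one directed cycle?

A vertex is on a directed cycle iff it belongs to a strongly connected component of size ≥ 2 (or has a self-loop).
The vertices on cycles are {1, 2, 3, 5, 6, 9, 10, 11, 13} — 9 in total.

9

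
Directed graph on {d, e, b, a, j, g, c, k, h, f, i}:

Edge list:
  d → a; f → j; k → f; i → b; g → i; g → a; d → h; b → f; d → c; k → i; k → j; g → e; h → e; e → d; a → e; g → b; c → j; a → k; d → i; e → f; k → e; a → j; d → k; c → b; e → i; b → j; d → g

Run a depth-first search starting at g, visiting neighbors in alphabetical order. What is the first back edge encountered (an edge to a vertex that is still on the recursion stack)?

DFS from g (visiting neighbors in alphabetical order); mark gray on enter, black on exit:
g gray
  a gray
    e gray
      d gray
        d→a: a is gray → back edge
First back edge: d → a.

d->a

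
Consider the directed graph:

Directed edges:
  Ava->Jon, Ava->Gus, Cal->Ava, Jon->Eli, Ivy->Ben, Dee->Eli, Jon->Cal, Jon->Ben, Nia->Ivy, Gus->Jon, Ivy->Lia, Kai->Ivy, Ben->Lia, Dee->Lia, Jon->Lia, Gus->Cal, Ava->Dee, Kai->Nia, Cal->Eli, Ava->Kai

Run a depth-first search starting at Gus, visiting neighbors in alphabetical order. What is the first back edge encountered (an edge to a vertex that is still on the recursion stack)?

Ava->Gus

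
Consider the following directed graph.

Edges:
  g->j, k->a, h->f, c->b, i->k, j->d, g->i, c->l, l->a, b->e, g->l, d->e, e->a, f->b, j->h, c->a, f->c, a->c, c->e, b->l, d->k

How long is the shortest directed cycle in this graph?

For each vertex v, BFS finds the shortest path from v back to v.
The shortest such closed walk is c → a → c, length 2.

2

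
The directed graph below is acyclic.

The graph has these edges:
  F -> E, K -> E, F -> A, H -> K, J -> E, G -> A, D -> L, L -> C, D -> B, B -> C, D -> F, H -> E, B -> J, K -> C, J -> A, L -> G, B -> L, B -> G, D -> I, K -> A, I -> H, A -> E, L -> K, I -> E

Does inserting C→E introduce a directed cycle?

No

Adding C→E creates a cycle iff E can already reach C.
Explore from E: no path reaches C. The graph stays acyclic.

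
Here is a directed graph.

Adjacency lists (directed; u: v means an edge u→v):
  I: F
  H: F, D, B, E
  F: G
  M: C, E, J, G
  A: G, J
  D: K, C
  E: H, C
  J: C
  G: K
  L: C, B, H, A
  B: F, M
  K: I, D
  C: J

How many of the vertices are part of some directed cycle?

A vertex is on a directed cycle iff it belongs to a strongly connected component of size ≥ 2 (or has a self-loop).
The vertices on cycles are {B, C, D, E, F, G, H, I, J, K, M} — 11 in total.

11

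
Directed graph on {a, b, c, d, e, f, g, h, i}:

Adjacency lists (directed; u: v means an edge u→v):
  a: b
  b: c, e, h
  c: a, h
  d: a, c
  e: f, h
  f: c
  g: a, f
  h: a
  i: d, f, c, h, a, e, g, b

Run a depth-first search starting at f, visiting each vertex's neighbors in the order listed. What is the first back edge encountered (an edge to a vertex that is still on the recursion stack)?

DFS from f (visiting each vertex's neighbors in the order listed); mark gray on enter, black on exit:
f gray
  c gray
    a gray
      b gray
        b→c: c is gray → back edge
First back edge: b → c.

b→c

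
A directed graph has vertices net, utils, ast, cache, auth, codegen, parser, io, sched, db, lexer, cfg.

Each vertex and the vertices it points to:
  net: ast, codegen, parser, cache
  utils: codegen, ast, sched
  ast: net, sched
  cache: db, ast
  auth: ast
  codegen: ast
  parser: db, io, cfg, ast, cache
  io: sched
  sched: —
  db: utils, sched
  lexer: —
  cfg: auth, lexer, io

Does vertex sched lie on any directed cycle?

No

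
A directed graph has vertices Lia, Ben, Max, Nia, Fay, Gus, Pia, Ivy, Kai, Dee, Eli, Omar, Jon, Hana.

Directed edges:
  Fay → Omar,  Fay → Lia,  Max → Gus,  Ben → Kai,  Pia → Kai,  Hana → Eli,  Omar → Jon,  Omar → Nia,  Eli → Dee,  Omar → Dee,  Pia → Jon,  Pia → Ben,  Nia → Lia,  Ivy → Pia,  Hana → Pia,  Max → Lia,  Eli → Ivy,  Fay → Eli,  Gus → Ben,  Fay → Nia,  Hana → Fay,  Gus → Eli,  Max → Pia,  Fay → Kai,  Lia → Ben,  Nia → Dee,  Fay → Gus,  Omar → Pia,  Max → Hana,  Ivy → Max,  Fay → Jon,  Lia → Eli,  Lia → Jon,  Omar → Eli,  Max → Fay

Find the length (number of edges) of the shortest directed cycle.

4

For each vertex v, BFS finds the shortest path from v back to v.
The shortest such closed walk is Ivy → Max → Gus → Eli → Ivy, length 4.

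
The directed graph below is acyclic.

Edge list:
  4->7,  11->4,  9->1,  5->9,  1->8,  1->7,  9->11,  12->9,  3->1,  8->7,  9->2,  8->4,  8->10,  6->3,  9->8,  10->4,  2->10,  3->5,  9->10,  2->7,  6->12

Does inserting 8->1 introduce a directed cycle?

Yes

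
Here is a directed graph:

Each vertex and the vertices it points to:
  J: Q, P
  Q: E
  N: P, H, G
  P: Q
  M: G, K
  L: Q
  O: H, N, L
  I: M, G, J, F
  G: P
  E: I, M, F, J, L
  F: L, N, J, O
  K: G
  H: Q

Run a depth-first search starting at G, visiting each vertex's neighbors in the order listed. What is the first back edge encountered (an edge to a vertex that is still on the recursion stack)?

M->G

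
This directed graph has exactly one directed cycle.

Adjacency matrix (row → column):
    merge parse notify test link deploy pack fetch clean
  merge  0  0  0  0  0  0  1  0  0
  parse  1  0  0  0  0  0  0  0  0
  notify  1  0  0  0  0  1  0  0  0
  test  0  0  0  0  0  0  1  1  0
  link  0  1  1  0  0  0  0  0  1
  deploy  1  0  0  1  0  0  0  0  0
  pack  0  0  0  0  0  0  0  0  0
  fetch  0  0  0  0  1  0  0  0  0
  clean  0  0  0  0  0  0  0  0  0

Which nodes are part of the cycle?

link, test, fetch, deploy, notify

DFS with gray/black marking from link:
link gray
  clean gray
  clean black
  notify gray
    deploy gray
      merge gray
        pack gray
        pack black
      merge black
      test gray
        test→pack: pack black — skip
        fetch gray
          fetch→link: link is gray → back edge
Back edge closes the cycle link → notify → deploy → test → fetch → link; its vertices are {link, test, fetch, deploy, notify}.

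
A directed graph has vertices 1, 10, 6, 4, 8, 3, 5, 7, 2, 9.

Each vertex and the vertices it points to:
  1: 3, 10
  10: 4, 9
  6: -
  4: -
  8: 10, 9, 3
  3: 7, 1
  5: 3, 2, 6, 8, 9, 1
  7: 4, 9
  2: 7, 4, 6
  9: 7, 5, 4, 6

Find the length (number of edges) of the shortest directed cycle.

For each vertex v, BFS finds the shortest path from v back to v.
The shortest such closed walk is 5 → 9 → 5, length 2.

2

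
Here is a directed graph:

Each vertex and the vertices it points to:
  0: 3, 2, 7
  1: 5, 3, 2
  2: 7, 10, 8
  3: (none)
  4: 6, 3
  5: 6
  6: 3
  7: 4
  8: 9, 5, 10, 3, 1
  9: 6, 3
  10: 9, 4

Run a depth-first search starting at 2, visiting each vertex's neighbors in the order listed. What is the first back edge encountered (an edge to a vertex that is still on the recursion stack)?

1→2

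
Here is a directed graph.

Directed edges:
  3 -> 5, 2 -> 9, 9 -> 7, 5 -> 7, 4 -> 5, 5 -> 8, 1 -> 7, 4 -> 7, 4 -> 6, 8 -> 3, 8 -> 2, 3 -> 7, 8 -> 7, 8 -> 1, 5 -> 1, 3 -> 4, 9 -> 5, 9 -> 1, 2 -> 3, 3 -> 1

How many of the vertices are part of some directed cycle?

A vertex is on a directed cycle iff it belongs to a strongly connected component of size ≥ 2 (or has a self-loop).
The vertices on cycles are {2, 3, 4, 5, 8, 9} — 6 in total.

6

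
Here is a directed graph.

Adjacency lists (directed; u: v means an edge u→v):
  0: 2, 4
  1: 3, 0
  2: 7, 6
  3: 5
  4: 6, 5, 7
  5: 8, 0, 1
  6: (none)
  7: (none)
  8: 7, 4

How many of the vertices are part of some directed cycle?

6

A vertex is on a directed cycle iff it belongs to a strongly connected component of size ≥ 2 (or has a self-loop).
The vertices on cycles are {0, 1, 3, 4, 5, 8} — 6 in total.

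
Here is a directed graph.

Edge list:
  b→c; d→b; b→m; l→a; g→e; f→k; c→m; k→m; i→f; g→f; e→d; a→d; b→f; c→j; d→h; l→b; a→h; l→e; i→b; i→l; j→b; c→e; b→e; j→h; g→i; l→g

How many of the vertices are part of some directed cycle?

8

A vertex is on a directed cycle iff it belongs to a strongly connected component of size ≥ 2 (or has a self-loop).
The vertices on cycles are {b, c, d, e, g, i, j, l} — 8 in total.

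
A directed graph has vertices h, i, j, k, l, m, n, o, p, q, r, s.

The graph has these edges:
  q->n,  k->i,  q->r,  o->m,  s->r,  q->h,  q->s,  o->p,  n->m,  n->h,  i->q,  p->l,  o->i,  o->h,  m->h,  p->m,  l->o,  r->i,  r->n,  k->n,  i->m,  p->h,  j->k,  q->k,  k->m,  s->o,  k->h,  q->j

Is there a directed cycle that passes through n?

n lies on a cycle iff there is a path from n back to itself.
Exploring from n, it never reaches itself; equivalently, its strongly connected component is a singleton.

No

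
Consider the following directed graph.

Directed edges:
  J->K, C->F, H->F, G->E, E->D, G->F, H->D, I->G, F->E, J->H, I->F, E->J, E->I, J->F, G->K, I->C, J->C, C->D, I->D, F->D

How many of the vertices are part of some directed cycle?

7

A vertex is on a directed cycle iff it belongs to a strongly connected component of size ≥ 2 (or has a self-loop).
The vertices on cycles are {C, E, F, G, H, I, J} — 7 in total.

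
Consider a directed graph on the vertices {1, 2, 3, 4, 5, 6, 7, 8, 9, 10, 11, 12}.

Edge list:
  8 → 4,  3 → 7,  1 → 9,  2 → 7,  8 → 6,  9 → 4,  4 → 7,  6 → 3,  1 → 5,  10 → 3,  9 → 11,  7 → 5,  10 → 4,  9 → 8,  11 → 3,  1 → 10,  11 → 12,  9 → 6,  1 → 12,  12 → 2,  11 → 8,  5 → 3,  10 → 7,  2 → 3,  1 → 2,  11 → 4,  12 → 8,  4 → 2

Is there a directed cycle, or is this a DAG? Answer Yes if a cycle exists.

Yes

DFS with white/gray/black marking, starting from 10:
10 gray
  3 gray
    7 gray
      5 gray
        5→3: 3 is gray → back edge
Back edge found, so a cycle exists: 3 → 7 → 5 → 3.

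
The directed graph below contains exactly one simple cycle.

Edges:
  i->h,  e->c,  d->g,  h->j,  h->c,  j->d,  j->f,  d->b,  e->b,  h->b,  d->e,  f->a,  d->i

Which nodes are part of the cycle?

d, h, i, j

DFS with gray/black marking from j:
j gray
  d gray
    b gray
    b black
    i gray
      h gray
        c gray
        c black
        h→j: j is gray → back edge
Back edge closes the cycle j → d → i → h → j; its vertices are {d, h, i, j}.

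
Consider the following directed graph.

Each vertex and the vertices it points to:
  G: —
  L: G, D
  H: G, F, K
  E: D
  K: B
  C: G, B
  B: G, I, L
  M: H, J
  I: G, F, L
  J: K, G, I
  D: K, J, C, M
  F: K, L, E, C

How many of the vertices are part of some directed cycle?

A vertex is on a directed cycle iff it belongs to a strongly connected component of size ≥ 2 (or has a self-loop).
The vertices on cycles are {B, C, D, E, F, H, I, J, K, L, M} — 11 in total.

11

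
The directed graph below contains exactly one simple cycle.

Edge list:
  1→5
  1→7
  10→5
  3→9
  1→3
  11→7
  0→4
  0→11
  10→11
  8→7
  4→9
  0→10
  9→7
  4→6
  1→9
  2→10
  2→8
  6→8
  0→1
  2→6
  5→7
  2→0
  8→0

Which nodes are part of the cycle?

0, 4, 6, 8

DFS with gray/black marking from 0:
0 gray
  4 gray
    9 gray
      7 gray
      7 black
    9 black
    6 gray
      8 gray
        8→7: 7 black — skip
        8→0: 0 is gray → back edge
Back edge closes the cycle 0 → 4 → 6 → 8 → 0; its vertices are {0, 4, 6, 8}.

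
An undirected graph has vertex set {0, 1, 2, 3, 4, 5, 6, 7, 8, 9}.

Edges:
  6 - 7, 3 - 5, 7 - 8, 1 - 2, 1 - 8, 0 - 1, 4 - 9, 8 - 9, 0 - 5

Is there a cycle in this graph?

No

DFS, tracking each vertex's parent; an edge to a visited non-parent vertex closes a cycle.
Start from 1:
visit 1 (parent –)
  visit 8 (parent 1)
    visit 7 (parent 8)
      7–8: parent, skip
      visit 6 (parent 7)
        6–7: parent, skip
    8–1: parent, skip
    visit 9 (parent 8)
      visit 4 (parent 9)
        4–9: parent, skip
      9–8: parent, skip
  visit 2 (parent 1)
    2–1: parent, skip
  visit 0 (parent 1)
    0–1: parent, skip
    visit 5 (parent 0)
      5–0: parent, skip
      visit 3 (parent 5)
        3–5: parent, skip
No non-parent visited neighbor found — the graph is a forest.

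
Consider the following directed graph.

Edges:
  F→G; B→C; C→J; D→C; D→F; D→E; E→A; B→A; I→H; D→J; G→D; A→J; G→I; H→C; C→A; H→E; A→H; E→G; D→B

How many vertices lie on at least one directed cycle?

9

A vertex is on a directed cycle iff it belongs to a strongly connected component of size ≥ 2 (or has a self-loop).
The vertices on cycles are {A, B, C, D, E, F, G, H, I} — 9 in total.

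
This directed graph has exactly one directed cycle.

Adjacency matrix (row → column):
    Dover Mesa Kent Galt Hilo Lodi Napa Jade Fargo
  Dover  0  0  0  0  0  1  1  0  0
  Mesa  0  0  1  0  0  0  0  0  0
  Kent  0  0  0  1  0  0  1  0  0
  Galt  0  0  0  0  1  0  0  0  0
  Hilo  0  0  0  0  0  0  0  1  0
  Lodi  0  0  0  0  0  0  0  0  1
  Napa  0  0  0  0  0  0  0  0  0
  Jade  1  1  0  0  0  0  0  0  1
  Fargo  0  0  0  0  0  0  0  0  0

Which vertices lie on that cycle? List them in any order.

DFS with gray/black marking from Jade:
Jade gray
  Dover gray
    Napa gray
    Napa black
    Lodi gray
      Fargo gray
      Fargo black
    Lodi black
  Dover black
  Jade→Fargo: Fargo black — skip
  Mesa gray
    Kent gray
      Galt gray
        Hilo gray
          Hilo→Jade: Jade is gray → back edge
Back edge closes the cycle Jade → Mesa → Kent → Galt → Hilo → Jade; its vertices are {Galt, Hilo, Jade, Kent, Mesa}.

Galt, Hilo, Jade, Kent, Mesa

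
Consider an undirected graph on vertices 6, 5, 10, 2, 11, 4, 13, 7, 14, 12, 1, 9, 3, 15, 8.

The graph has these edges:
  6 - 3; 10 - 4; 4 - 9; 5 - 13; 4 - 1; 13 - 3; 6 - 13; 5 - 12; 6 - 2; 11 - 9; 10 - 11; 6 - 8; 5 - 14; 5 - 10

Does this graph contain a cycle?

DFS, tracking each vertex's parent; an edge to a visited non-parent vertex closes a cycle.
Start from 3:
visit 3 (parent –)
  visit 13 (parent 3)
    visit 6 (parent 13)
      visit 8 (parent 6)
        8–6: parent, skip
      visit 2 (parent 6)
        2–6: parent, skip
      6–3: 3 visited and ≠ parent → cycle
Cycle: 3 – 13 – 6 – 3.

Yes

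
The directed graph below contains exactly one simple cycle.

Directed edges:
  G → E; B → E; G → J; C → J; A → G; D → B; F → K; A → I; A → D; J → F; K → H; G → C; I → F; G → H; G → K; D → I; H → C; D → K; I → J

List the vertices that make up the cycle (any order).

DFS with gray/black marking from H:
H gray
  C gray
    J gray
      F gray
        K gray
          K→H: H is gray → back edge
Back edge closes the cycle H → C → J → F → K → H; its vertices are {C, F, H, J, K}.

C, F, H, J, K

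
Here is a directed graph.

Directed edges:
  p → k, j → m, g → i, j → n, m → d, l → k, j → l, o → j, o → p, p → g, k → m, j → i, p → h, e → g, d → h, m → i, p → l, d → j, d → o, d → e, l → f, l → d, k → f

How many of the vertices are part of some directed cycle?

7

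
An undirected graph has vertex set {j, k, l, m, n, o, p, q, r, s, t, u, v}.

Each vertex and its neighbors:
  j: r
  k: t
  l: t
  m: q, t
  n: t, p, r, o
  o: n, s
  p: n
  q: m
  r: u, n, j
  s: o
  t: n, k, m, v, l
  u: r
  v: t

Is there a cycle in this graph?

No

DFS, tracking each vertex's parent; an edge to a visited non-parent vertex closes a cycle.
Start from n:
visit n (parent –)
  visit t (parent n)
    t–n: parent, skip
    visit k (parent t)
      k–t: parent, skip
    visit m (parent t)
      visit q (parent m)
        q–m: parent, skip
      m–t: parent, skip
    visit v (parent t)
      v–t: parent, skip
    visit l (parent t)
      l–t: parent, skip
  visit p (parent n)
    p–n: parent, skip
  visit r (parent n)
    visit u (parent r)
      u–r: parent, skip
    r–n: parent, skip
    visit j (parent r)
      j–r: parent, skip
  visit o (parent n)
    o–n: parent, skip
    visit s (parent o)
      s–o: parent, skip
No non-parent visited neighbor found — the graph is a forest.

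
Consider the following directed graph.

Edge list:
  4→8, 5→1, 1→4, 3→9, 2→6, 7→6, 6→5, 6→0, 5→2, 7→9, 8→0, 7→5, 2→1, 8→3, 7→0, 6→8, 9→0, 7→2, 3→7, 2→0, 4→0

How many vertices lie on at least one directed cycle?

A vertex is on a directed cycle iff it belongs to a strongly connected component of size ≥ 2 (or has a self-loop).
The vertices on cycles are {1, 2, 3, 4, 5, 6, 7, 8} — 8 in total.

8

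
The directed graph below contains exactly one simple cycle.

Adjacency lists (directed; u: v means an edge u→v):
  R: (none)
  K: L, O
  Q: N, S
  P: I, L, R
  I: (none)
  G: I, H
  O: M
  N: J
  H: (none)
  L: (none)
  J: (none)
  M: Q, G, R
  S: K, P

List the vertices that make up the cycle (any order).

K, M, O, Q, S

DFS with gray/black marking from M:
M gray
  Q gray
    N gray
      J gray
      J black
    N black
    S gray
      K gray
        L gray
        L black
        O gray
          O→M: M is gray → back edge
Back edge closes the cycle M → Q → S → K → O → M; its vertices are {K, M, O, Q, S}.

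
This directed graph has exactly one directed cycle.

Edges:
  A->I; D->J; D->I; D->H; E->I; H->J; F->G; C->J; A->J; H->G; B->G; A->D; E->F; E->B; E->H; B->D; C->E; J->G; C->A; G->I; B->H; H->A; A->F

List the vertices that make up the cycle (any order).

DFS with gray/black marking from A:
A gray
  F gray
    G gray
      I gray
      I black
    G black
  F black
  J gray
    J→G: G black — skip
  J black
  A→I: I black — skip
  D gray
    D→J: J black — skip
    D→I: I black — skip
    H gray
      H→G: G black — skip
      H→A: A is gray → back edge
Back edge closes the cycle A → D → H → A; its vertices are {A, D, H}.

A, D, H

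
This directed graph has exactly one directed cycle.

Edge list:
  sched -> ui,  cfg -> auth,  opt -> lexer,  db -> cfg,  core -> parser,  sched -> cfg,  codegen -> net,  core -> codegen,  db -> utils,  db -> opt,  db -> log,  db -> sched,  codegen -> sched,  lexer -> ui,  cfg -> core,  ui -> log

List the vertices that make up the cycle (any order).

cfg, core, sched, codegen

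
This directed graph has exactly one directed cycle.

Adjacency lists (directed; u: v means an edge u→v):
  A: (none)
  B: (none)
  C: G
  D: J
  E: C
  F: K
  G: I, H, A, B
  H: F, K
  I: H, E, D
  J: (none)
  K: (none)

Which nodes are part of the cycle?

C, E, G, I

DFS with gray/black marking from C:
C gray
  G gray
    I gray
      H gray
        F gray
          K gray
          K black
        F black
        H→K: K black — skip
      H black
      E gray
        E→C: C is gray → back edge
Back edge closes the cycle C → G → I → E → C; its vertices are {C, E, G, I}.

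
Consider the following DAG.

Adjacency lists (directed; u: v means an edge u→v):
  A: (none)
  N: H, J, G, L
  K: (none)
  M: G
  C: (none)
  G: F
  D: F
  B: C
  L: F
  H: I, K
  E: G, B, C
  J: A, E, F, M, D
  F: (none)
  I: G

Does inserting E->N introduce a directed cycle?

Yes

Adding E→N creates a cycle iff N can already reach E.
Path from N: N → J → E.
So N → … → E → N is a cycle.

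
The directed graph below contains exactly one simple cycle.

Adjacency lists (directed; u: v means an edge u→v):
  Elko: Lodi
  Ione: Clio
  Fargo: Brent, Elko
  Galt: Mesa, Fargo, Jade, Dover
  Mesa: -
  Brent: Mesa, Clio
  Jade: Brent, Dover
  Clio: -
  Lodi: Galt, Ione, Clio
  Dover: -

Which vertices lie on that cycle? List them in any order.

DFS with gray/black marking from Lodi:
Lodi gray
  Galt gray
    Mesa gray
    Mesa black
    Fargo gray
      Brent gray
        Brent→Mesa: Mesa black — skip
        Clio gray
        Clio black
      Brent black
      Elko gray
        Elko→Lodi: Lodi is gray → back edge
Back edge closes the cycle Lodi → Galt → Fargo → Elko → Lodi; its vertices are {Elko, Galt, Lodi, Fargo}.

Elko, Galt, Lodi, Fargo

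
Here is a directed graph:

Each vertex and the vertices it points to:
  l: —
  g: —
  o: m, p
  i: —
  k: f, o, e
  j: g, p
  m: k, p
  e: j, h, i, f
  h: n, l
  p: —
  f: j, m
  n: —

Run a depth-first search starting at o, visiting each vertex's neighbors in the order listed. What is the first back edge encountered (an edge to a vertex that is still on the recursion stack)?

f→m

DFS from o (visiting each vertex's neighbors in the order listed); mark gray on enter, black on exit:
o gray
  m gray
    k gray
      f gray
        j gray
          g gray
          g black
          p gray
          p black
        j black
        f→m: m is gray → back edge
First back edge: f → m.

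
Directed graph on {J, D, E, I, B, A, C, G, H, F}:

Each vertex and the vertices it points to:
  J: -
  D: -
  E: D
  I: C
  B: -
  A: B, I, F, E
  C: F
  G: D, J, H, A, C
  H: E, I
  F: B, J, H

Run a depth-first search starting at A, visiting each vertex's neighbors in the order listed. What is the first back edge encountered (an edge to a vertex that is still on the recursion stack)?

DFS from A (visiting each vertex's neighbors in the order listed); mark gray on enter, black on exit:
A gray
  B gray
  B black
  I gray
    C gray
      F gray
        F→B: B black — skip
        J gray
        J black
        H gray
          E gray
            D gray
            D black
          E black
          H→I: I is gray → back edge
First back edge: H → I.

H→I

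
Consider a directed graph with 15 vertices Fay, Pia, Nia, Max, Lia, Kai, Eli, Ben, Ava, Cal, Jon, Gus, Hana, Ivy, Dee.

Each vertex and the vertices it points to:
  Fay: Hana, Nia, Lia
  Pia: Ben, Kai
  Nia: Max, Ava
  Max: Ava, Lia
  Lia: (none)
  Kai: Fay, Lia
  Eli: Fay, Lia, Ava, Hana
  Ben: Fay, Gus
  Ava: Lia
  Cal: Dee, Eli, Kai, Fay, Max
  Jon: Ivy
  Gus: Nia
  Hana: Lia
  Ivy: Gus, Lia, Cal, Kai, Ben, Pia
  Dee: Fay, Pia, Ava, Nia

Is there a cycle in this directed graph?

DFS with white/gray/black marking, starting from Kai:
Kai gray
  Fay gray
    Hana gray
      Lia gray
      Lia black
    Hana black
    Nia gray
      Max gray
        Ava gray
          Ava→Lia: Lia black — skip
        Ava black
        Max→Lia: Lia black — skip
      Max black
      Nia→Ava: Ava black — skip
    Nia black
    Fay→Lia: Lia black — skip
  Fay black
  Kai→Lia: Lia black — skip
Kai black
Pia gray
  Ben gray
    Ben→Fay: Fay black — skip
    Gus gray
      Gus→Nia: Nia black — skip
    Gus black
  Ben black
  Pia→Kai: Kai black — skip
Pia black
Eli gray
  Eli→Fay: Fay black — skip
  Eli→Lia: Lia black — skip
  Eli→Ava: Ava black — skip
  Eli→Hana: Hana black — skip
Eli black
Cal gray
  Dee gray
    Dee→Fay: Fay black — skip
    Dee→Pia: Pia black — skip
    Dee→Ava: Ava black — skip
    Dee→Nia: Nia black — skip
  Dee black
  Cal→Eli: Eli black — skip
  Cal→Kai: Kai black — skip
  Cal→Fay: Fay black — skip
  Cal→Max: Max black — skip
Cal black
Jon gray
  Ivy gray
    Ivy→Gus: Gus black — skip
    Ivy→Lia: Lia black — skip
    Ivy→Cal: Cal black — skip
    Ivy→Kai: Kai black — skip
    Ivy→Ben: Ben black — skip
    Ivy→Pia: Pia black — skip
  Ivy black
Jon black
Every edge goes to a white or black vertex — no back edge, so the graph is acyclic.

No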